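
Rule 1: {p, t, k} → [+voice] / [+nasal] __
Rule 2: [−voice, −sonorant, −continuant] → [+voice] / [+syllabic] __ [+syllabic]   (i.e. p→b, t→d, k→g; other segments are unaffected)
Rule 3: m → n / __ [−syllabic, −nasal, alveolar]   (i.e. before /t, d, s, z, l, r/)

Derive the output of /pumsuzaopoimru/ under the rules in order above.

Rule 1 (post-nasal voicing): no segment meets the environment; /pumsuzaopoimru/ is unchanged.
Rule 2 (intervocalic voicing): /p/ is a voiceless stop between vowels /o/ and /o/, so it voices to [b]. /pumsuzaopoimru/ → pumsuzaoboimru.
Rule 3 (nasal place assimilation): /m/ precedes the alveolar consonant /s/, so it assimilates in place to [n]. /m/ precedes the alveolar consonant /r/, so it assimilates in place to [n]. /pumsuzaoboimru/ → punsuzaoboinru.

punsuzaoboinru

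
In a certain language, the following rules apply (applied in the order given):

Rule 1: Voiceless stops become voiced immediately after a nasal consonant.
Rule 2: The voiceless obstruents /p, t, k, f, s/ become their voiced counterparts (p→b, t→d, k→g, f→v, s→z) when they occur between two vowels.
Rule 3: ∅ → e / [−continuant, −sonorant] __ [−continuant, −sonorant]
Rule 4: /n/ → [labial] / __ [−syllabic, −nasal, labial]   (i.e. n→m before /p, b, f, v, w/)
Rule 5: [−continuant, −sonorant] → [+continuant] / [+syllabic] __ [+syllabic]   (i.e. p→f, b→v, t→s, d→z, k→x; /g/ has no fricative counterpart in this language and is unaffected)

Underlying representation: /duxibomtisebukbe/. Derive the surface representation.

Rule 1 (post-nasal voicing): /t/ is a voiceless stop immediately after the nasal /m/, so it voices to [d]. /duxibomtisebukbe/ → duxibomdisebukbe.
Rule 2 (intervocalic voicing): /s/ is a voiceless obstruent between vowels /i/ and /e/, so it voices to [z]. /duxibomdisebukbe/ → duxibomdizebukbe.
Rule 3 (stop-cluster e-epenthesis): /k/ and /b/ form a stop–stop cluster, so [e] is inserted between them. /duxibomdizebukbe/ → duxibomdizebukebe.
Rule 4 (nasal place assimilation): no segment meets the environment; /duxibomdizebukebe/ is unchanged.
Rule 5 (intervocalic spirantization): /b/ is a stop between vowels /i/ and /o/, so it spirantizes to the fricative [v]. /b/ is a stop between vowels /e/ and /u/, so it spirantizes to the fricative [v]. /k/ is a stop between vowels /u/ and /e/, so it spirantizes to the fricative [x]. /b/ is a stop between vowels /e/ and /e/, so it spirantizes to the fricative [v]. /duxibomdizebukebe/ → duxivomdizevuxeve.

duxivomdizevuxeve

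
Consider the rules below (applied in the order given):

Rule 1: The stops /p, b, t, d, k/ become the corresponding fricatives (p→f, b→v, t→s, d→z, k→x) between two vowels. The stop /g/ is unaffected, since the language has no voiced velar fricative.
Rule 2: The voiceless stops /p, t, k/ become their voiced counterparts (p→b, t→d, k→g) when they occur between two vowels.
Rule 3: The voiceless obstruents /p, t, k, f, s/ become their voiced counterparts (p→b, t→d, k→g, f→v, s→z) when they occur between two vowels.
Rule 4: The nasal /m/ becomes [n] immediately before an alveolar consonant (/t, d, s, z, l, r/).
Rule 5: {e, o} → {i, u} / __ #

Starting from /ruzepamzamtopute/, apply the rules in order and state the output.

ruzevanzantovuzi

Rule 1 (intervocalic spirantization): /p/ is a stop between vowels /e/ and /a/, so it spirantizes to the fricative [f]. /p/ is a stop between vowels /o/ and /u/, so it spirantizes to the fricative [f]. /t/ is a stop between vowels /u/ and /e/, so it spirantizes to the fricative [s]. /ruzepamzamtopute/ → ruzefamzamtofuse.
Rule 2 (intervocalic voicing): no segment meets the environment; /ruzefamzamtofuse/ is unchanged.
Rule 3 (intervocalic voicing): /f/ is a voiceless obstruent between vowels /e/ and /a/, so it voices to [v]. /f/ is a voiceless obstruent between vowels /o/ and /u/, so it voices to [v]. /s/ is a voiceless obstruent between vowels /u/ and /e/, so it voices to [z]. /ruzefamzamtofuse/ → ruzevamzamtovuze.
Rule 4 (nasal place assimilation): /m/ precedes the alveolar consonant /z/, so it assimilates in place to [n]. /m/ precedes the alveolar consonant /t/, so it assimilates in place to [n]. /ruzevamzamtovuze/ → ruzevanzantovuze.
Rule 5 (final vowel raising): /e/ is a mid vowel in word-final position, so it raises to [i]. /ruzevanzantovuze/ → ruzevanzantovuzi.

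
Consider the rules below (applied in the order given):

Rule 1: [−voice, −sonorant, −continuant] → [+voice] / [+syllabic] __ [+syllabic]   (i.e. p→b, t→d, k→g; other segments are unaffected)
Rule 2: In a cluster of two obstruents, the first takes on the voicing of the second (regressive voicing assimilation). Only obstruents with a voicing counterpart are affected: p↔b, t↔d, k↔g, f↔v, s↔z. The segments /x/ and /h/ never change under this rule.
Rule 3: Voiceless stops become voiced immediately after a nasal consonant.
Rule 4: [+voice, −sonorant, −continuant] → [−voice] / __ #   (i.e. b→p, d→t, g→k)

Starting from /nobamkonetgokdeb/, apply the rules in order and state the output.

nobamgonedgogdep

Rule 1 (intervocalic voicing): no segment meets the environment; /nobamkonetgokdeb/ is unchanged.
Rule 2 (regressive voicing assimilation): /t/ precedes the voiced obstruent /g/, so it voices to [d] by assimilation. /k/ precedes the voiced obstruent /d/, so it voices to [g] by assimilation. /nobamkonetgokdeb/ → nobamkonedgogdeb.
Rule 3 (post-nasal voicing): /k/ is a voiceless stop immediately after the nasal /m/, so it voices to [g]. /nobamkonedgogdeb/ → nobamgonedgogdeb.
Rule 4 (final devoicing): /b/ is a voiced stop in word-final position, so it devoices to [p]. /nobamgonedgogdeb/ → nobamgonedgogdep.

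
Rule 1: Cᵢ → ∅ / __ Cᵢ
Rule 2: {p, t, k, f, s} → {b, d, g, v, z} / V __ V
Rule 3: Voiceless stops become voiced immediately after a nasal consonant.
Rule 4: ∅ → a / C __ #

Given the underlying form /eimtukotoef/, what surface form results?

Rule 1 (degemination): no segment meets the environment; /eimtukotoef/ is unchanged.
Rule 2 (intervocalic voicing): /k/ is a voiceless obstruent between vowels /u/ and /o/, so it voices to [g]. /t/ is a voiceless obstruent between vowels /o/ and /o/, so it voices to [d]. /eimtukotoef/ → eimtugodoef.
Rule 3 (post-nasal voicing): /t/ is a voiceless stop immediately after the nasal /m/, so it voices to [d]. /eimtugodoef/ → eimdugodoef.
Rule 4 (final a-epenthesis): the form ends in the consonant /f/, so [a] is inserted word-finally. /eimdugodoef/ → eimdugodoefa.

eimdugodoefa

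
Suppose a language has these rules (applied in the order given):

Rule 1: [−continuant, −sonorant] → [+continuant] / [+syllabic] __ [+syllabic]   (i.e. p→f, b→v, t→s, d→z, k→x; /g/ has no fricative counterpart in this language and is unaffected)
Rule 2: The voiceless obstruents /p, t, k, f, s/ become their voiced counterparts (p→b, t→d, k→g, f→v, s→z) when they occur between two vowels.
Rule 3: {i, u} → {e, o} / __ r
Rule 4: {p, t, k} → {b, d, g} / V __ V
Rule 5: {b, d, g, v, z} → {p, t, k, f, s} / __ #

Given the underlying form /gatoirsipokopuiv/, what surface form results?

gazoersivoxovuif

Rule 1 (intervocalic spirantization): /t/ is a stop between vowels /a/ and /o/, so it spirantizes to the fricative [s]. /p/ is a stop between vowels /i/ and /o/, so it spirantizes to the fricative [f]. /k/ is a stop between vowels /o/ and /o/, so it spirantizes to the fricative [x]. /p/ is a stop between vowels /o/ and /u/, so it spirantizes to the fricative [f]. /gatoirsipokopuiv/ → gasoirsifoxofuiv.
Rule 2 (intervocalic voicing): /s/ is a voiceless obstruent between vowels /a/ and /o/, so it voices to [z]. /f/ is a voiceless obstruent between vowels /i/ and /o/, so it voices to [v]. /f/ is a voiceless obstruent between vowels /o/ and /u/, so it voices to [v]. /gasoirsifoxofuiv/ → gazoirsivoxovuiv.
Rule 3 (pre-rhotic lowering): /i/ is a high vowel immediately before /r/, so it lowers to [e]. /gazoirsivoxovuiv/ → gazoersivoxovuiv.
Rule 4 (intervocalic voicing): no segment meets the environment; /gazoersivoxovuiv/ is unchanged.
Rule 5 (final devoicing): /v/ is a voiced obstruent in word-final position, so it devoices to [f]. /gazoersivoxovuiv/ → gazoersivoxovuif.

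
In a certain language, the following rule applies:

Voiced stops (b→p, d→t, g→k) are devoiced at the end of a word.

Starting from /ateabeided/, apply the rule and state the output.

ateabeidet

/d/ is a voiced stop in word-final position, so it devoices to [t].
The other instances of /b/, /d/ do not occur in the required environment and remain unchanged.
Surface form: [ateabeidet].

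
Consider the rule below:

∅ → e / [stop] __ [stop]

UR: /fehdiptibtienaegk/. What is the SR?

fehdipetibetienaegek

/p/ and /t/ form a stop–stop cluster, so [e] is inserted between them.
/b/ and /t/ form a stop–stop cluster, so [e] is inserted between them.
/g/ and /k/ form a stop–stop cluster, so [e] is inserted between them.
Surface form: [fehdipetibetienaegek].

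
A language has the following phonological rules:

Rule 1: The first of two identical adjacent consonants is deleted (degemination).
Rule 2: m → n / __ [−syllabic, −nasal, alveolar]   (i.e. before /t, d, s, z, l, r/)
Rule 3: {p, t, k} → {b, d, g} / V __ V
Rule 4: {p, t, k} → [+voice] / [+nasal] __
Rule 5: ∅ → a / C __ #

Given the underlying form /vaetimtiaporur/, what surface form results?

Rule 1 (degemination): no segment meets the environment; /vaetimtiaporur/ is unchanged.
Rule 2 (nasal place assimilation): /m/ precedes the alveolar consonant /t/, so it assimilates in place to [n]. /vaetimtiaporur/ → vaetintiaporur.
Rule 3 (intervocalic voicing): /t/ is a voiceless stop between vowels /e/ and /i/, so it voices to [d]. /p/ is a voiceless stop between vowels /a/ and /o/, so it voices to [b]. /vaetintiaporur/ → vaedintiaborur.
Rule 4 (post-nasal voicing): /t/ is a voiceless stop immediately after the nasal /n/, so it voices to [d]. /vaedintiaborur/ → vaedindiaborur.
Rule 5 (final a-epenthesis): the form ends in the consonant /r/, so [a] is inserted word-finally. /vaedindiaborur/ → vaedindiaborura.

vaedindiaborura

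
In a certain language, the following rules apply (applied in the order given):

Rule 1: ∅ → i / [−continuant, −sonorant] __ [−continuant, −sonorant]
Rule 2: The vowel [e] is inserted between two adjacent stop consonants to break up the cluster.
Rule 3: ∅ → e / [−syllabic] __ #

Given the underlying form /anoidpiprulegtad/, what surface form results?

anoidipiprulegitade

Rule 1 (stop-cluster i-epenthesis): /d/ and /p/ form a stop–stop cluster, so [i] is inserted between them. /g/ and /t/ form a stop–stop cluster, so [i] is inserted between them. /anoidpiprulegtad/ → anoidipiprulegitad.
Rule 2 (stop-cluster e-epenthesis): no segment meets the environment; /anoidipiprulegitad/ is unchanged.
Rule 3 (final e-epenthesis): the form ends in the consonant /d/, so [e] is inserted word-finally. /anoidipiprulegitad/ → anoidipiprulegitade.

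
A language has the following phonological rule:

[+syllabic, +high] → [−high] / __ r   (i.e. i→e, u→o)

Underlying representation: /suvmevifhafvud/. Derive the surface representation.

suvmevifhafvud

No segment of /suvmevifhafvud/ meets the structural description of the rule, so the form surfaces unchanged.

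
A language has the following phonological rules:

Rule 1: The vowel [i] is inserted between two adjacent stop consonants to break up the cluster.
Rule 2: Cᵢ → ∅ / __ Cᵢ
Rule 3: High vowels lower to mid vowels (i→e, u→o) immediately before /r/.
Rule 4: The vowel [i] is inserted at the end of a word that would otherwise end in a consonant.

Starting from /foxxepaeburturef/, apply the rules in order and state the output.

foxepaebortorefi

Rule 1 (stop-cluster i-epenthesis): no segment meets the environment; /foxxepaeburturef/ is unchanged.
Rule 2 (degemination): /xx/ is a geminate; the first /x/ deletes. /foxxepaeburturef/ → foxepaeburturef.
Rule 3 (pre-rhotic lowering): /u/ is a high vowel immediately before /r/, so it lowers to [o]. /u/ is a high vowel immediately before /r/, so it lowers to [o]. /foxepaeburturef/ → foxepaebortoref.
Rule 4 (final i-epenthesis): the form ends in the consonant /f/, so [i] is inserted word-finally. /foxepaebortoref/ → foxepaebortorefi.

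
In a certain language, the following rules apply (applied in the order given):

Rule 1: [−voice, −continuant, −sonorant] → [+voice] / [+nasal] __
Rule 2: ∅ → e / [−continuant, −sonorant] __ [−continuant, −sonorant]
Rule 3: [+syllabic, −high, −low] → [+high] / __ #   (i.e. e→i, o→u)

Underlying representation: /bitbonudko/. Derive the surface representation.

Rule 1 (post-nasal voicing): no segment meets the environment; /bitbonudko/ is unchanged.
Rule 2 (stop-cluster e-epenthesis): /t/ and /b/ form a stop–stop cluster, so [e] is inserted between them. /d/ and /k/ form a stop–stop cluster, so [e] is inserted between them. /bitbonudko/ → bitebonudeko.
Rule 3 (final vowel raising): /o/ is a mid vowel in word-final position, so it raises to [u]. /bitebonudeko/ → bitebonudeku.

bitebonudeku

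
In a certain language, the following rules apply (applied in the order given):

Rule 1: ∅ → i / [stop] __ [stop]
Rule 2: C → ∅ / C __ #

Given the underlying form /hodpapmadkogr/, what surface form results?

Rule 1 (stop-cluster i-epenthesis): /d/ and /p/ form a stop–stop cluster, so [i] is inserted between them. /d/ and /k/ form a stop–stop cluster, so [i] is inserted between them. /hodpapmadkogr/ → hodipapmadikogr.
Rule 2 (final cluster simplification): /r/ is the second consonant of a word-final cluster /gr/, so it deletes. /hodipapmadikogr/ → hodipapmadikog.

hodipapmadikog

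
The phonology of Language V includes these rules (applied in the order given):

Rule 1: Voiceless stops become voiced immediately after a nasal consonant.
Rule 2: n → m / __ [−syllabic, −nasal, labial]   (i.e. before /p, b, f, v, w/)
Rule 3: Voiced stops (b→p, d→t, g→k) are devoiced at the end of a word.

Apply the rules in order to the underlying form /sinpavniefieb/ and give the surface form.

Rule 1 (post-nasal voicing): /p/ is a voiceless stop immediately after the nasal /n/, so it voices to [b]. /sinpavniefieb/ → sinbavniefieb.
Rule 2 (nasal place assimilation): /n/ precedes the labial consonant /b/, so it assimilates in place to [m]. /sinbavniefieb/ → simbavniefieb.
Rule 3 (final devoicing): /b/ is a voiced stop in word-final position, so it devoices to [p]. /simbavniefieb/ → simbavniefiep.

simbavniefiep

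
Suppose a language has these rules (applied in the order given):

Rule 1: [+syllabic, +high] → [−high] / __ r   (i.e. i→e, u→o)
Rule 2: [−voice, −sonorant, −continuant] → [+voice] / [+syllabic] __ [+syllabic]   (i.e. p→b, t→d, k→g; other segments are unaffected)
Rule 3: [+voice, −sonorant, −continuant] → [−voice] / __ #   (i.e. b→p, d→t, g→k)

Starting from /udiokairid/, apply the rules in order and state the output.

udiogaerit

Rule 1 (pre-rhotic lowering): /i/ is a high vowel immediately before /r/, so it lowers to [e]. /udiokairid/ → udiokaerid.
Rule 2 (intervocalic voicing): /k/ is a voiceless stop between vowels /o/ and /a/, so it voices to [g]. /udiokaerid/ → udiogaerid.
Rule 3 (final devoicing): /d/ is a voiced stop in word-final position, so it devoices to [t]. /udiogaerid/ → udiogaerit.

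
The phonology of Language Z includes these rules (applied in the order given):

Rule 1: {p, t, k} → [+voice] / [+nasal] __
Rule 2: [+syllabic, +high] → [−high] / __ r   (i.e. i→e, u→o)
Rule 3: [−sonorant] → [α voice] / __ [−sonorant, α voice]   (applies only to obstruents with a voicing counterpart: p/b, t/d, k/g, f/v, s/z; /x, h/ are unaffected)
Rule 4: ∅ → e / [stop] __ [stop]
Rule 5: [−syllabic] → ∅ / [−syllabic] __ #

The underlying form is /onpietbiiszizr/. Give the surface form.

onbiedebiizziz

Rule 1 (post-nasal voicing): /p/ is a voiceless stop immediately after the nasal /n/, so it voices to [b]. /onpietbiiszizr/ → onbietbiiszizr.
Rule 2 (pre-rhotic lowering): no segment meets the environment; /onbietbiiszizr/ is unchanged.
Rule 3 (regressive voicing assimilation): /t/ precedes the voiced obstruent /b/, so it voices to [d] by assimilation. /s/ precedes the voiced obstruent /z/, so it voices to [z] by assimilation. /onbietbiiszizr/ → onbiedbiizzizr.
Rule 4 (stop-cluster e-epenthesis): /d/ and /b/ form a stop–stop cluster, so [e] is inserted between them. /onbiedbiizzizr/ → onbiedebiizzizr.
Rule 5 (final cluster simplification): /r/ is the second consonant of a word-final cluster /zr/, so it deletes. /onbiedebiizzizr/ → onbiedebiizziz.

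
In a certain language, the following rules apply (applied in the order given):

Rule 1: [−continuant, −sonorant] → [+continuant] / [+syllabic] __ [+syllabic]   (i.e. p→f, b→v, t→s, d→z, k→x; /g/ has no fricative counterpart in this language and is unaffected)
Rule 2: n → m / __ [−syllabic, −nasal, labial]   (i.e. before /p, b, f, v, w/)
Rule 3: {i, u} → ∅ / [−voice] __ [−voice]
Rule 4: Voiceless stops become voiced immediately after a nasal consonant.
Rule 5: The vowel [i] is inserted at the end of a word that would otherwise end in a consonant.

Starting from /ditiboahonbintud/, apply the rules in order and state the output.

disivoahombindudi

Rule 1 (intervocalic spirantization): /t/ is a stop between vowels /i/ and /i/, so it spirantizes to the fricative [s]. /b/ is a stop between vowels /i/ and /o/, so it spirantizes to the fricative [v]. /ditiboahonbintud/ → disivoahonbintud.
Rule 2 (nasal place assimilation): /n/ precedes the labial consonant /b/, so it assimilates in place to [m]. /disivoahonbintud/ → disivoahombintud.
Rule 3 (high vowel syncope): no segment meets the environment; /disivoahombintud/ is unchanged.
Rule 4 (post-nasal voicing): /t/ is a voiceless stop immediately after the nasal /n/, so it voices to [d]. /disivoahombintud/ → disivoahombindud.
Rule 5 (final i-epenthesis): the form ends in the consonant /d/, so [i] is inserted word-finally. /disivoahombindud/ → disivoahombindudi.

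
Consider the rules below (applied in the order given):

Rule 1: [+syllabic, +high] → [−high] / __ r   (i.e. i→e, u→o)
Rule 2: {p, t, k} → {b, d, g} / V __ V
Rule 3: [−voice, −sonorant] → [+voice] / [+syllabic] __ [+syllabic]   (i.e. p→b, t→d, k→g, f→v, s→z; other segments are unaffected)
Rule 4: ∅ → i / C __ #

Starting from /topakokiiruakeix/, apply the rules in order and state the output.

Rule 1 (pre-rhotic lowering): /i/ is a high vowel immediately before /r/, so it lowers to [e]. /topakokiiruakeix/ → topakokieruakeix.
Rule 2 (intervocalic voicing): /p/ is a voiceless stop between vowels /o/ and /a/, so it voices to [b]. /k/ is a voiceless stop between vowels /a/ and /o/, so it voices to [g]. /k/ is a voiceless stop between vowels /o/ and /i/, so it voices to [g]. /k/ is a voiceless stop between vowels /a/ and /e/, so it voices to [g]. /topakokieruakeix/ → tobagogieruageix.
Rule 3 (intervocalic voicing): no segment meets the environment; /tobagogieruageix/ is unchanged.
Rule 4 (final i-epenthesis): the form ends in the consonant /x/, so [i] is inserted word-finally. /tobagogieruageix/ → tobagogieruageixi.

tobagogieruageixi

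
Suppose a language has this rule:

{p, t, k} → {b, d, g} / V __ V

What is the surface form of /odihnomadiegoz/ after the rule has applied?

No segment of /odihnomadiegoz/ meets the structural description of the rule, so the form surfaces unchanged.

odihnomadiegoz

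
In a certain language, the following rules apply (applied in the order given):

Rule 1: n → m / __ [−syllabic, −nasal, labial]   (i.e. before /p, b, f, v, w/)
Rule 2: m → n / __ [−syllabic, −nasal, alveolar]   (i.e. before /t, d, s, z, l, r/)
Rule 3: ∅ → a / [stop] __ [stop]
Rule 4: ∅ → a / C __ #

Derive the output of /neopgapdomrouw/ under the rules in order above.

Rule 1 (nasal place assimilation): no segment meets the environment; /neopgapdomrouw/ is unchanged.
Rule 2 (nasal place assimilation): /m/ precedes the alveolar consonant /r/, so it assimilates in place to [n]. /neopgapdomrouw/ → neopgapdonrouw.
Rule 3 (stop-cluster a-epenthesis): /p/ and /g/ form a stop–stop cluster, so [a] is inserted between them. /p/ and /d/ form a stop–stop cluster, so [a] is inserted between them. /neopgapdonrouw/ → neopagapadonrouw.
Rule 4 (final a-epenthesis): the form ends in the consonant /w/, so [a] is inserted word-finally. /neopagapadonrouw/ → neopagapadonrouwa.

neopagapadonrouwa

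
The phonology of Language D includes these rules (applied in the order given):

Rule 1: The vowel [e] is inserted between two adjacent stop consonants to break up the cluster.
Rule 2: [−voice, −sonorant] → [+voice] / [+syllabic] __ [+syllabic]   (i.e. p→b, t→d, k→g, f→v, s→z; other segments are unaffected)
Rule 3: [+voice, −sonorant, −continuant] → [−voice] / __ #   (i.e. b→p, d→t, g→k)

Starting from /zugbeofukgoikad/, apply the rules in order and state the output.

zugebeovugegoigat

Rule 1 (stop-cluster e-epenthesis): /g/ and /b/ form a stop–stop cluster, so [e] is inserted between them. /k/ and /g/ form a stop–stop cluster, so [e] is inserted between them. /zugbeofukgoikad/ → zugebeofukegoikad.
Rule 2 (intervocalic voicing): /f/ is a voiceless obstruent between vowels /o/ and /u/, so it voices to [v]. /k/ is a voiceless obstruent between vowels /u/ and /e/, so it voices to [g]. /k/ is a voiceless obstruent between vowels /i/ and /a/, so it voices to [g]. /zugebeofukegoikad/ → zugebeovugegoigad.
Rule 3 (final devoicing): /d/ is a voiced stop in word-final position, so it devoices to [t]. /zugebeovugegoigad/ → zugebeovugegoigat.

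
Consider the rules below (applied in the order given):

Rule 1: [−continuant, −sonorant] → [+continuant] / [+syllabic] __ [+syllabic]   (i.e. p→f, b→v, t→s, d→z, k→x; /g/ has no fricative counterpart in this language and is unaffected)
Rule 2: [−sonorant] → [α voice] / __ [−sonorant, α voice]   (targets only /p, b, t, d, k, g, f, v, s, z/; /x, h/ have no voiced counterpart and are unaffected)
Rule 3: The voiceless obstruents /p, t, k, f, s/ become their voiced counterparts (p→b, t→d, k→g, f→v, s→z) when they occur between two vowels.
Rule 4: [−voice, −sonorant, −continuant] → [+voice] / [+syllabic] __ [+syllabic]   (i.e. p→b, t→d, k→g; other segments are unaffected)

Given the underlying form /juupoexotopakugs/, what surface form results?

juuvoexozovaxuks

Rule 1 (intervocalic spirantization): /p/ is a stop between vowels /u/ and /o/, so it spirantizes to the fricative [f]. /t/ is a stop between vowels /o/ and /o/, so it spirantizes to the fricative [s]. /p/ is a stop between vowels /o/ and /a/, so it spirantizes to the fricative [f]. /k/ is a stop between vowels /a/ and /u/, so it spirantizes to the fricative [x]. /juupoexotopakugs/ → juufoexosofaxugs.
Rule 2 (regressive voicing assimilation): /g/ precedes the voiceless obstruent /s/, so it devoices to [k] by assimilation. /juufoexosofaxugs/ → juufoexosofaxuks.
Rule 3 (intervocalic voicing): /f/ is a voiceless obstruent between vowels /u/ and /o/, so it voices to [v]. /s/ is a voiceless obstruent between vowels /o/ and /o/, so it voices to [z]. /f/ is a voiceless obstruent between vowels /o/ and /a/, so it voices to [v]. /juufoexosofaxuks/ → juuvoexozovaxuks.
Rule 4 (intervocalic voicing): no segment meets the environment; /juuvoexozovaxuks/ is unchanged.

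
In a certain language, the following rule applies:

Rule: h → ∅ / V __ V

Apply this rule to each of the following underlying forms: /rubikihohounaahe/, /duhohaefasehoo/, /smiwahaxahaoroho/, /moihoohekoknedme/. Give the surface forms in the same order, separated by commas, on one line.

/rubikihohounaahe/: /h/ occurs between vowels /i/ and /o/, so it deletes. /h/ occurs between vowels /o/ and /o/, so it deletes. /h/ occurs between vowels /a/ and /e/, so it deletes. → [rubikioounaae].
/duhohaefasehoo/: /h/ occurs between vowels /u/ and /o/, so it deletes. /h/ occurs between vowels /o/ and /a/, so it deletes. /h/ occurs between vowels /e/ and /o/, so it deletes. → [duoaefaseoo].
/smiwahaxahaoroho/: /h/ occurs between vowels /a/ and /a/, so it deletes. /h/ occurs between vowels /a/ and /a/, so it deletes. /h/ occurs between vowels /o/ and /o/, so it deletes. → [smiwaaxaaoroo].
/moihoohekoknedme/: /h/ occurs between vowels /i/ and /o/, so it deletes. /h/ occurs between vowels /o/ and /e/, so it deletes. → [moiooekoknedme].

rubikioounaae, duoaefaseoo, smiwaaxaaoroo, moiooekoknedme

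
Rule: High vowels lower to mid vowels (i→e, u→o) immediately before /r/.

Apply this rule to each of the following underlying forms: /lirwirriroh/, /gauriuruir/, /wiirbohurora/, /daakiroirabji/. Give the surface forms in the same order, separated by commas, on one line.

/lirwirriroh/: /i/ is a high vowel immediately before /r/, so it lowers to [e]. /i/ is a high vowel immediately before /r/, so it lowers to [e]. /i/ is a high vowel immediately before /r/, so it lowers to [e]. → [lerwerreroh].
/gauriuruir/: /u/ is a high vowel immediately before /r/, so it lowers to [o]. /u/ is a high vowel immediately before /r/, so it lowers to [o]. /i/ is a high vowel immediately before /r/, so it lowers to [e]. → [gaorioruer].
/wiirbohurora/: /i/ is a high vowel immediately before /r/, so it lowers to [e]. /u/ is a high vowel immediately before /r/, so it lowers to [o]. → [wierbohorora].
/daakiroirabji/: /i/ is a high vowel immediately before /r/, so it lowers to [e]. /i/ is a high vowel immediately before /r/, so it lowers to [e]. → [daakeroerabji].

lerwerreroh, gaorioruer, wierbohorora, daakeroerabji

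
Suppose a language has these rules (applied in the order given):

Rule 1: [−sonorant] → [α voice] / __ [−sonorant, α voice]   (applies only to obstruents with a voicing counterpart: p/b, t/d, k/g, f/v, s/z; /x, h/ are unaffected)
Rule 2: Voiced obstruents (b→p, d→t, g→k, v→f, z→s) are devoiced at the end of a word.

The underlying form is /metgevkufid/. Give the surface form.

Rule 1 (regressive voicing assimilation): /t/ precedes the voiced obstruent /g/, so it voices to [d] by assimilation. /v/ precedes the voiceless obstruent /k/, so it devoices to [f] by assimilation. /metgevkufid/ → medgefkufid.
Rule 2 (final devoicing): /d/ is a voiced obstruent in word-final position, so it devoices to [t]. /medgefkufid/ → medgefkufit.

medgefkufit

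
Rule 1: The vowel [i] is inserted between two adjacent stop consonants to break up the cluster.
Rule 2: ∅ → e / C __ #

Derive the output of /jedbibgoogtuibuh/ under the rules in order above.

Rule 1 (stop-cluster i-epenthesis): /d/ and /b/ form a stop–stop cluster, so [i] is inserted between them. /b/ and /g/ form a stop–stop cluster, so [i] is inserted between them. /g/ and /t/ form a stop–stop cluster, so [i] is inserted between them. /jedbibgoogtuibuh/ → jedibibigoogituibuh.
Rule 2 (final e-epenthesis): the form ends in the consonant /h/, so [e] is inserted word-finally. /jedibibigoogituibuh/ → jedibibigoogituibuhe.

jedibibigoogituibuhe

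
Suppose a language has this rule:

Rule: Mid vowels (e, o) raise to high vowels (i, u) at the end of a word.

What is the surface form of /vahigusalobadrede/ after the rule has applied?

vahigusalobadredi

Scanning /vahigusalobadrede/: /o/ at position 10 is not in the conditioning environment; /e/ at position 15 is not in the conditioning environment; /e/ is a mid vowel in word-final position, so it raises to [i].
Result: [vahigusalobadredi].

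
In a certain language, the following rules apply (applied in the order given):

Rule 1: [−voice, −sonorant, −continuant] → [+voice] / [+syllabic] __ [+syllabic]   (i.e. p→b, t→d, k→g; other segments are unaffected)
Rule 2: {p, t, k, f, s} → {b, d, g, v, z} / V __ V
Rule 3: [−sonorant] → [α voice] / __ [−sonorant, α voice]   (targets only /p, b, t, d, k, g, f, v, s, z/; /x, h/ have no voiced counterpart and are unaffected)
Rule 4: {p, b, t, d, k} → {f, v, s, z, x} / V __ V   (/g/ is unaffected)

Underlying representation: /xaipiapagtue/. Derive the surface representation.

xaiviavaktue

Rule 1 (intervocalic voicing): /p/ is a voiceless stop between vowels /i/ and /i/, so it voices to [b]. /p/ is a voiceless stop between vowels /a/ and /a/, so it voices to [b]. /xaipiapagtue/ → xaibiabagtue.
Rule 2 (intervocalic voicing): no segment meets the environment; /xaibiabagtue/ is unchanged.
Rule 3 (regressive voicing assimilation): /g/ precedes the voiceless obstruent /t/, so it devoices to [k] by assimilation. /xaibiabagtue/ → xaibiabaktue.
Rule 4 (intervocalic spirantization): /b/ is a stop between vowels /i/ and /i/, so it spirantizes to the fricative [v]. /b/ is a stop between vowels /a/ and /a/, so it spirantizes to the fricative [v]. /xaibiabaktue/ → xaiviavaktue.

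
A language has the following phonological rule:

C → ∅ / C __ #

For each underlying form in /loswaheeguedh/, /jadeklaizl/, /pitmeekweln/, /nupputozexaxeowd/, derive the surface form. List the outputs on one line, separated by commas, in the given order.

/loswaheeguedh/: /h/ is the second consonant of a word-final cluster /dh/, so it deletes. → [loswaheegued].
/jadeklaizl/: /l/ is the second consonant of a word-final cluster /zl/, so it deletes. → [jadeklaiz].
/pitmeekweln/: /n/ is the second consonant of a word-final cluster /ln/, so it deletes. → [pitmeekwel].
/nupputozexaxeowd/: /d/ is the second consonant of a word-final cluster /wd/, so it deletes. → [nupputozexaxeow].

loswaheegued, jadeklaiz, pitmeekwel, nupputozexaxeow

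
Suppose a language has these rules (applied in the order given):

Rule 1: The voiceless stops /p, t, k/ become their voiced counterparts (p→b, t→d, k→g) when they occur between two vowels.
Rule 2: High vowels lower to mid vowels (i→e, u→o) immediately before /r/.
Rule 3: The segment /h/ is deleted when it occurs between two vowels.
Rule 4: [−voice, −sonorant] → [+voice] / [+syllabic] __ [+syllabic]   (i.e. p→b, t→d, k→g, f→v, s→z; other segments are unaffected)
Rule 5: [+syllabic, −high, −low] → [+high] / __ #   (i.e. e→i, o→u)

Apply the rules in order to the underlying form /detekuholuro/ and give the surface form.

Rule 1 (intervocalic voicing): /t/ is a voiceless stop between vowels /e/ and /e/, so it voices to [d]. /k/ is a voiceless stop between vowels /e/ and /u/, so it voices to [g]. /detekuholuro/ → dedeguholuro.
Rule 2 (pre-rhotic lowering): /u/ is a high vowel immediately before /r/, so it lowers to [o]. /dedeguholuro/ → dedeguholoro.
Rule 3 (intervocalic h-deletion): /h/ occurs between vowels /u/ and /o/, so it deletes. /dedeguholoro/ → dedeguoloro.
Rule 4 (intervocalic voicing): no segment meets the environment; /dedeguoloro/ is unchanged.
Rule 5 (final vowel raising): /o/ is a mid vowel in word-final position, so it raises to [u]. /dedeguoloro/ → dedeguoloru.

dedeguoloru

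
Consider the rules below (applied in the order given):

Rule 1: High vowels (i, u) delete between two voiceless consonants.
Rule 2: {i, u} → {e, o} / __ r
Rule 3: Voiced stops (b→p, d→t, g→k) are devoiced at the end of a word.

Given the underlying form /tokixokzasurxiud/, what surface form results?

Rule 1 (high vowel syncope): /i/ is a high vowel flanked by voiceless consonants /k/ and /x/, so it deletes. /tokixokzasurxiud/ → tokxokzasurxiud.
Rule 2 (pre-rhotic lowering): /u/ is a high vowel immediately before /r/, so it lowers to [o]. /tokxokzasurxiud/ → tokxokzasorxiud.
Rule 3 (final devoicing): /d/ is a voiced stop in word-final position, so it devoices to [t]. /tokxokzasorxiud/ → tokxokzasorxiut.

tokxokzasorxiut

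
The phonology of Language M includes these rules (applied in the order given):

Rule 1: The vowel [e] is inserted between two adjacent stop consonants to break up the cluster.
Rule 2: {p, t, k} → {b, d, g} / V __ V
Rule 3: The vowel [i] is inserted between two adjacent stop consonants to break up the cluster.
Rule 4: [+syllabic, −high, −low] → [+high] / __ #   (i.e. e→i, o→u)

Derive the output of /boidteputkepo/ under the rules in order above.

boidedebudegebu

Rule 1 (stop-cluster e-epenthesis): /d/ and /t/ form a stop–stop cluster, so [e] is inserted between them. /t/ and /k/ form a stop–stop cluster, so [e] is inserted between them. /boidteputkepo/ → boideteputekepo.
Rule 2 (intervocalic voicing): /t/ is a voiceless stop between vowels /e/ and /e/, so it voices to [d]. /p/ is a voiceless stop between vowels /e/ and /u/, so it voices to [b]. /t/ is a voiceless stop between vowels /u/ and /e/, so it voices to [d]. /k/ is a voiceless stop between vowels /e/ and /e/, so it voices to [g]. /p/ is a voiceless stop between vowels /e/ and /o/, so it voices to [b]. /boideteputekepo/ → boidedebudegebo.
Rule 3 (stop-cluster i-epenthesis): no segment meets the environment; /boidedebudegebo/ is unchanged.
Rule 4 (final vowel raising): /o/ is a mid vowel in word-final position, so it raises to [u]. /boidedebudegebo/ → boidedebudegebu.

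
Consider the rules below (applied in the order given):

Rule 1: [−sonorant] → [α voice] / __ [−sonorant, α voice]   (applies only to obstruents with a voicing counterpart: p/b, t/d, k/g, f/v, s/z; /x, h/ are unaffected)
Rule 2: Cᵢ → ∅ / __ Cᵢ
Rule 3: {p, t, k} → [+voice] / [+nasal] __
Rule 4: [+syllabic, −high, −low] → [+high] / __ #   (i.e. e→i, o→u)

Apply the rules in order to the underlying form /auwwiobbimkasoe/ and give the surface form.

Rule 1 (regressive voicing assimilation): no segment meets the environment; /auwwiobbimkasoe/ is unchanged.
Rule 2 (degemination): /ww/ is a geminate; the first /w/ deletes. /bb/ is a geminate; the first /b/ deletes. /auwwiobbimkasoe/ → auwiobimkasoe.
Rule 3 (post-nasal voicing): /k/ is a voiceless stop immediately after the nasal /m/, so it voices to [g]. /auwiobimkasoe/ → auwiobimgasoe.
Rule 4 (final vowel raising): /e/ is a mid vowel in word-final position, so it raises to [i]. /auwiobimgasoe/ → auwiobimgasoi.

auwiobimgasoi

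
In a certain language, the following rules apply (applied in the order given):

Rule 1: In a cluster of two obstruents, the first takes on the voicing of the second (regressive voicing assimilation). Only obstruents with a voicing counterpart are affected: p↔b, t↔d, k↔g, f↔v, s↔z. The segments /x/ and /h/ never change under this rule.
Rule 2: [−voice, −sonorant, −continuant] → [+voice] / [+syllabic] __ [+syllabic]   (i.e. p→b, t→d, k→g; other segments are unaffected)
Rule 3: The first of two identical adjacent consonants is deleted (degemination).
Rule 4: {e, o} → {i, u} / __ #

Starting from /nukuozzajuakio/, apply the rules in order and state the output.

nuguozajuagiu

Rule 1 (regressive voicing assimilation): no segment meets the environment; /nukuozzajuakio/ is unchanged.
Rule 2 (intervocalic voicing): /k/ is a voiceless stop between vowels /u/ and /u/, so it voices to [g]. /k/ is a voiceless stop between vowels /a/ and /i/, so it voices to [g]. /nukuozzajuakio/ → nuguozzajuagio.
Rule 3 (degemination): /zz/ is a geminate; the first /z/ deletes. /nuguozzajuagio/ → nuguozajuagio.
Rule 4 (final vowel raising): /o/ is a mid vowel in word-final position, so it raises to [u]. /nuguozajuagio/ → nuguozajuagiu.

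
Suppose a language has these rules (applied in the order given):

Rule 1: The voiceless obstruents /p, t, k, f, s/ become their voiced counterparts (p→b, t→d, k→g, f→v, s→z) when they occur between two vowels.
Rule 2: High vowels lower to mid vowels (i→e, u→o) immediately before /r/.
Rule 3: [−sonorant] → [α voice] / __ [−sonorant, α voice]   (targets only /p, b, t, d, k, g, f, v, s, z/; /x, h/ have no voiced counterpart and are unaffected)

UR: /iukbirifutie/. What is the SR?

iugberivudie

Rule 1 (intervocalic voicing): /f/ is a voiceless obstruent between vowels /i/ and /u/, so it voices to [v]. /t/ is a voiceless obstruent between vowels /u/ and /i/, so it voices to [d]. /iukbirifutie/ → iukbirivudie.
Rule 2 (pre-rhotic lowering): /i/ is a high vowel immediately before /r/, so it lowers to [e]. /iukbirivudie/ → iukberivudie.
Rule 3 (regressive voicing assimilation): /k/ precedes the voiced obstruent /b/, so it voices to [g] by assimilation. /iukberivudie/ → iugberivudie.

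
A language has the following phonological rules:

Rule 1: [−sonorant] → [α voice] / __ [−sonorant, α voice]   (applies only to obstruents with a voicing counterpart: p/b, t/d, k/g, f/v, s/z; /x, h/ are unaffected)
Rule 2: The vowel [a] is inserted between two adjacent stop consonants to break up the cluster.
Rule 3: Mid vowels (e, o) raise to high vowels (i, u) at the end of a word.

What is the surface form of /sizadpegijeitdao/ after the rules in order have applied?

sizatapegijeidadau

Rule 1 (regressive voicing assimilation): /d/ precedes the voiceless obstruent /p/, so it devoices to [t] by assimilation. /t/ precedes the voiced obstruent /d/, so it voices to [d] by assimilation. /sizadpegijeitdao/ → sizatpegijeiddao.
Rule 2 (stop-cluster a-epenthesis): /t/ and /p/ form a stop–stop cluster, so [a] is inserted between them. /d/ and /d/ form a stop–stop cluster, so [a] is inserted between them. /sizatpegijeiddao/ → sizatapegijeidadao.
Rule 3 (final vowel raising): /o/ is a mid vowel in word-final position, so it raises to [u]. /sizatapegijeidadao/ → sizatapegijeidadau.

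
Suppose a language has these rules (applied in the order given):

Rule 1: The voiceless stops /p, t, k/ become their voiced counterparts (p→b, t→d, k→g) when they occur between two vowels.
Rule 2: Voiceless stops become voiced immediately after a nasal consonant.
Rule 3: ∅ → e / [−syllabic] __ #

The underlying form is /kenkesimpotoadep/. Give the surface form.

kengesimbodoadepe

Rule 1 (intervocalic voicing): /t/ is a voiceless stop between vowels /o/ and /o/, so it voices to [d]. /kenkesimpotoadep/ → kenkesimpodoadep.
Rule 2 (post-nasal voicing): /k/ is a voiceless stop immediately after the nasal /n/, so it voices to [g]. /p/ is a voiceless stop immediately after the nasal /m/, so it voices to [b]. /kenkesimpodoadep/ → kengesimbodoadep.
Rule 3 (final e-epenthesis): the form ends in the consonant /p/, so [e] is inserted word-finally. /kengesimbodoadep/ → kengesimbodoadepe.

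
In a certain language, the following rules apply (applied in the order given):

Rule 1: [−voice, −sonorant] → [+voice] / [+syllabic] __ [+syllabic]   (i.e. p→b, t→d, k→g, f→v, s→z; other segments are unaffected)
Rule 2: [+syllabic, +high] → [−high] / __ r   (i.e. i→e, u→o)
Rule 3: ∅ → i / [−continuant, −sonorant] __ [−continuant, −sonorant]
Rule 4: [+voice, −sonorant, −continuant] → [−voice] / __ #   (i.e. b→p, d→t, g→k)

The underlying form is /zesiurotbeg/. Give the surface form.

zeziorotibek

Rule 1 (intervocalic voicing): /s/ is a voiceless obstruent between vowels /e/ and /i/, so it voices to [z]. /zesiurotbeg/ → zeziurotbeg.
Rule 2 (pre-rhotic lowering): /u/ is a high vowel immediately before /r/, so it lowers to [o]. /zeziurotbeg/ → zeziorotbeg.
Rule 3 (stop-cluster i-epenthesis): /t/ and /b/ form a stop–stop cluster, so [i] is inserted between them. /zeziorotbeg/ → zeziorotibeg.
Rule 4 (final devoicing): /g/ is a voiced stop in word-final position, so it devoices to [k]. /zeziorotibeg/ → zeziorotibek.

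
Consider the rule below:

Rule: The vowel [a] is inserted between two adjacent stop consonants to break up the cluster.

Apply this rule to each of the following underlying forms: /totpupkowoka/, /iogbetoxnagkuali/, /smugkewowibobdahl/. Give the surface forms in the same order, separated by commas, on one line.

totapupakowoka, iogabetoxnagakuali, smugakewowibobadahl

/totpupkowoka/: /t/ and /p/ form a stop–stop cluster, so [a] is inserted between them. /p/ and /k/ form a stop–stop cluster, so [a] is inserted between them. → [totapupakowoka].
/iogbetoxnagkuali/: /g/ and /b/ form a stop–stop cluster, so [a] is inserted between them. /g/ and /k/ form a stop–stop cluster, so [a] is inserted between them. → [iogabetoxnagakuali].
/smugkewowibobdahl/: /g/ and /k/ form a stop–stop cluster, so [a] is inserted between them. /b/ and /d/ form a stop–stop cluster, so [a] is inserted between them. → [smugakewowibobadahl].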